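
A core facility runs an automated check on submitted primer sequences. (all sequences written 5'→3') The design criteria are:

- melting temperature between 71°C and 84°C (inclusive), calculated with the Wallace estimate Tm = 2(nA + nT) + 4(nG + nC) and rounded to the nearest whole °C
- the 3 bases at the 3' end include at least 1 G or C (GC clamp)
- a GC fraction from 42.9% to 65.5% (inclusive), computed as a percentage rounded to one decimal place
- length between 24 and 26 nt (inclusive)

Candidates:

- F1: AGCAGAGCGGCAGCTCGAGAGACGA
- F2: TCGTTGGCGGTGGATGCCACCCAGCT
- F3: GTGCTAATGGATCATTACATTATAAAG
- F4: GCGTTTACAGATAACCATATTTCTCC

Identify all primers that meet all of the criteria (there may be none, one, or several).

F1 only.

F1 (25 nt, A=8 T=1 G=10 C=6): Tm = 2·9 + 4·16 = 82°C ✓; 3' end CGA has 2 G/C ✓; GC 16/25 = 64.0% ✓; length 25 ✓ — passes.
F2 (26 nt, A=3 T=6 G=9 C=8): Tm = 2·9 + 4·17 = 86°C, outside 71–84°C ✗; 3' end GCT has 2 G/C ✓; GC 17/26 = 65.4% ✓; length 26 ✓ — fails.
F3 (27 nt, A=10 T=9 G=5 C=3): Tm = 2·19 + 4·8 = 70°C, outside 71–84°C ✗; 3' end AAG has 1 G/C ✓; GC 8/27 = 29.6%, outside 42.9–65.5% ✗; length 27, outside 24–26 ✗ — fails.
F4 (26 nt, A=7 T=9 G=3 C=7): Tm = 2·16 + 4·10 = 72°C ✓; 3' end TCC has 2 G/C ✓; GC 10/26 = 38.5%, outside 42.9–65.5% ✗; length 26 ✓ — fails.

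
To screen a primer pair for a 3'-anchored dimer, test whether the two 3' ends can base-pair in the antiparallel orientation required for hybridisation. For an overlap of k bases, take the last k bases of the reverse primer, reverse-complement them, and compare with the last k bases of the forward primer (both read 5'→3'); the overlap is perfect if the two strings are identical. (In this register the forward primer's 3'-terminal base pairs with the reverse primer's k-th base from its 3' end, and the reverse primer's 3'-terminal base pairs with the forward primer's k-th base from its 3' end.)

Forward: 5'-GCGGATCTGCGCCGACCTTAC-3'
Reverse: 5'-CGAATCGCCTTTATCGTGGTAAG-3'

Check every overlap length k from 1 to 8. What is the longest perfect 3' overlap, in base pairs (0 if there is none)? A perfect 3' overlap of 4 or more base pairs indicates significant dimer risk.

Longest perfect overlap: 5 complementary base pairs; significant dimer risk (threshold 4).

Last 8 bases (5'→3') — forward …GACCTTAC, reverse …GTGGTAAG.
Reverse complement of the reverse primer's last 8 bases: CTTACCAC; its first k bases are the reverse complement of the reverse primer's last k bases, so a perfect k-base overlap needs the forward primer's last k bases to equal them.
Comparing (forward last k vs required): k=1: C vs C ✓; k=2: AC vs CT ✗; k=3: TAC vs CTT ✗; k=4: TTAC vs CTTA ✗; k=5: CTTAC vs CTTAC ✓; k=6: CCTTAC vs CTTACC ✗; k=7: ACCTTAC vs CTTACCA ✗; k=8: GACCTTAC vs CTTACCAC ✗.
Perfect overlaps at k = 1, 5; the largest is 5.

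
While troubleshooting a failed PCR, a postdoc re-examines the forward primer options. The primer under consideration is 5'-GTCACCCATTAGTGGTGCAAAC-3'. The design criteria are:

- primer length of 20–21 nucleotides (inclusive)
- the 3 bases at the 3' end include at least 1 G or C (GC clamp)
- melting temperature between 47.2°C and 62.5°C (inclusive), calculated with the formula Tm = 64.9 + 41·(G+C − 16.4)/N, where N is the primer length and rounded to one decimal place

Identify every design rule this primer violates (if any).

Base counts: A=6, T=5, G=5, C=6 (length 22).
length: length 22, outside 20–21 ✗
GC clamp: 3' end AAC has 1 G/C ✓
Tm: Tm = 64.9 + 41·(11 − 16.4)/22 = 54.8°C ✓

Fails: length.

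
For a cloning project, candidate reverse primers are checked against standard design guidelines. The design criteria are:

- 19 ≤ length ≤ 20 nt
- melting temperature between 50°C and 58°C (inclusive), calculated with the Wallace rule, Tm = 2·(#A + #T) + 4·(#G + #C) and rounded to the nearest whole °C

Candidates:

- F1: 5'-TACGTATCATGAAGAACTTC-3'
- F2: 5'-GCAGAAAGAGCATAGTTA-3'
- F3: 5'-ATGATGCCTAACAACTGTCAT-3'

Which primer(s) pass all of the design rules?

F1 only.

F1 (20 nt, A=7 T=6 G=3 C=4): length 20 ✓; Tm = 2·13 + 4·7 = 54°C ✓ — passes.
F2 (18 nt, A=8 T=3 G=5 C=2): length 18, outside 19–20 ✗; Tm = 2·11 + 4·7 = 50°C ✓ — fails.
F3 (21 nt, A=7 T=6 G=3 C=5): length 21, outside 19–20 ✗; Tm = 2·13 + 4·8 = 58°C ✓ — fails.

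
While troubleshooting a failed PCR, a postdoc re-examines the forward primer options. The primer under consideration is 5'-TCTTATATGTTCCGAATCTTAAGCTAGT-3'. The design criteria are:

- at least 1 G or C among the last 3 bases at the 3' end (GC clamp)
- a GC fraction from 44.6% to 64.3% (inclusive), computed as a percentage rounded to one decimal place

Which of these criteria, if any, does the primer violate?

Base counts: A=7, T=12, G=4, C=5 (length 28).
GC clamp: 3' end AGT has 1 G/C ✓
GC content: GC 9/28 = 32.1%, outside 44.6–64.3% ✗

Fails: GC content.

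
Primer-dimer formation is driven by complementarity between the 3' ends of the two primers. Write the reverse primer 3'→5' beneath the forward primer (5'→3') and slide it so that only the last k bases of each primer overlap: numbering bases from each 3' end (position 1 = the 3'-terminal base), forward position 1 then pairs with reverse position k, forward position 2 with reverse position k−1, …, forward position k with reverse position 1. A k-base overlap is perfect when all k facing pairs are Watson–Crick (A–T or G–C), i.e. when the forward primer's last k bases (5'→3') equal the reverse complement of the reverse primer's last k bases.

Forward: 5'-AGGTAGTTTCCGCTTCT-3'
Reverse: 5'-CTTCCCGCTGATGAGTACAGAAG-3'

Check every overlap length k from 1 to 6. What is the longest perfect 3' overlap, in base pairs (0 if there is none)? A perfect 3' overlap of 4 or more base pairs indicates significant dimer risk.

Longest perfect overlap: 5 complementary base pairs; significant dimer risk (threshold 4).

Last 6 bases (5'→3') — forward …GCTTCT, reverse …CAGAAG.
Reverse complement of the reverse primer's last 6 bases: CTTCTG; its first k bases are the reverse complement of the reverse primer's last k bases, so a perfect k-base overlap needs the forward primer's last k bases to equal them.
Comparing (forward last k vs required): k=1: T vs C ✗; k=2: CT vs CT ✓; k=3: TCT vs CTT ✗; k=4: TTCT vs CTTC ✗; k=5: CTTCT vs CTTCT ✓; k=6: GCTTCT vs CTTCTG ✗.
Perfect overlaps at k = 2, 5; the largest is 5.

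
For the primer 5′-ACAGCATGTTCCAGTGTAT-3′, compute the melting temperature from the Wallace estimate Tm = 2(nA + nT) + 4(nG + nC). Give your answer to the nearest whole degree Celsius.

54°C

Base counts: A=5, T=6, G=4, C=4 (length 19).
Tm = 2·(5+6) + 4·(4+4) = 2·11 + 4·8 = 22 + 32 = 54°C.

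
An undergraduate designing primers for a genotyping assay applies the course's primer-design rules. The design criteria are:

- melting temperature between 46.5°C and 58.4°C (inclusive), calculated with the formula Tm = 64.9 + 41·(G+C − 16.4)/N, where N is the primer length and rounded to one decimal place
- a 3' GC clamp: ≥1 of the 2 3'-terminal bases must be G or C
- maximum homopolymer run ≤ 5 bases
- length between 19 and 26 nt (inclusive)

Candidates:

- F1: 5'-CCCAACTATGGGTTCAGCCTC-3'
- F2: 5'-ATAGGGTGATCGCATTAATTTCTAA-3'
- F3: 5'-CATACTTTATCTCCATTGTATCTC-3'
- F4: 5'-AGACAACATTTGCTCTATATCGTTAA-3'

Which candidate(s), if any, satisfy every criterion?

F1 (21 nt, A=4 T=5 G=4 C=8): Tm = 64.9 + 41·(12 − 16.4)/21 = 56.3°C ✓; 3' end TC has 1 G/C ✓; longest run = 3 ✓; length 21 ✓ — passes.
F2 (25 nt, A=8 T=9 G=5 C=3): Tm = 64.9 + 41·(8 − 16.4)/25 = 51.1°C ✓; 3' end AA has 0 G/C, need ≥1 ✗; longest run = 3 ✓; length 25 ✓ — fails.
F3 (24 nt, A=5 T=11 G=1 C=7): Tm = 64.9 + 41·(8 − 16.4)/24 = 50.6°C ✓; 3' end TC has 1 G/C ✓; longest run = 3 ✓; length 24 ✓ — passes.
F4 (26 nt, A=9 T=9 G=3 C=5): Tm = 64.9 + 41·(8 − 16.4)/26 = 51.7°C ✓; 3' end AA has 0 G/C, need ≥1 ✗; longest run = 3 ✓; length 26 ✓ — fails.

F1 and F3.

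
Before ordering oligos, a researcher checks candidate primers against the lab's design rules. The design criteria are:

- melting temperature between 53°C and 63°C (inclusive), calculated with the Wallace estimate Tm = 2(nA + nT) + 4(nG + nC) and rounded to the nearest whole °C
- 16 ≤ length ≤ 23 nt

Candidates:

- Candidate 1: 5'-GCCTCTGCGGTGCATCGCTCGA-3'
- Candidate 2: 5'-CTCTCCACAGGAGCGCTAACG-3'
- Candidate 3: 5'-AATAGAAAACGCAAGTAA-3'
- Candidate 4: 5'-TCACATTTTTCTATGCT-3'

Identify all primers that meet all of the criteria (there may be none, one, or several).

Candidate 1 (22 nt, A=2 T=5 G=7 C=8): Tm = 2·7 + 4·15 = 74°C, outside 53–63°C ✗; length 22 ✓ — fails.
Candidate 2 (21 nt, A=5 T=3 G=5 C=8): Tm = 2·8 + 4·13 = 68°C, outside 53–63°C ✗; length 21 ✓ — fails.
Candidate 3 (18 nt, A=11 T=2 G=3 C=2): Tm = 2·13 + 4·5 = 46°C, outside 53–63°C ✗; length 18 ✓ — fails.
Candidate 4 (17 nt, A=3 T=9 G=1 C=4): Tm = 2·12 + 4·5 = 44°C, outside 53–63°C ✗; length 17 ✓ — fails.

None of the candidates satisfy all criteria.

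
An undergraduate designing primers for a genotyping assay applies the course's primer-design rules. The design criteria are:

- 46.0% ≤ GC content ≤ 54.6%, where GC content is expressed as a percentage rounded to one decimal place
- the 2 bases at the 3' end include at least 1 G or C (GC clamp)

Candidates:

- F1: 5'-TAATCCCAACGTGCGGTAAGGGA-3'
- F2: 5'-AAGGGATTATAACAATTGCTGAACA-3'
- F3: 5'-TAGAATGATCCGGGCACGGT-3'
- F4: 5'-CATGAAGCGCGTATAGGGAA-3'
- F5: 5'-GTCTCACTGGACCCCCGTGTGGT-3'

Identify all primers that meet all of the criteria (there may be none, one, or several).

F1 only.

F1 (23 nt, A=7 T=4 G=7 C=5): GC 12/23 = 52.2% ✓; 3' end GA has 1 G/C ✓ — passes.
F2 (25 nt, A=11 T=6 G=5 C=3): GC 8/25 = 32.0%, outside 46.0–54.6% ✗; 3' end CA has 1 G/C ✓ — fails.
F3 (20 nt, A=5 T=4 G=7 C=4): GC 11/20 = 55.0%, outside 46.0–54.6% ✗; 3' end GT has 1 G/C ✓ — fails.
F4 (20 nt, A=7 T=3 G=7 C=3): GC 10/20 = 50.0% ✓; 3' end AA has 0 G/C, need ≥1 ✗ — fails.
F5 (23 nt, A=2 T=6 G=7 C=8): GC 15/23 = 65.2%, outside 46.0–54.6% ✗; 3' end GT has 1 G/C ✓ — fails.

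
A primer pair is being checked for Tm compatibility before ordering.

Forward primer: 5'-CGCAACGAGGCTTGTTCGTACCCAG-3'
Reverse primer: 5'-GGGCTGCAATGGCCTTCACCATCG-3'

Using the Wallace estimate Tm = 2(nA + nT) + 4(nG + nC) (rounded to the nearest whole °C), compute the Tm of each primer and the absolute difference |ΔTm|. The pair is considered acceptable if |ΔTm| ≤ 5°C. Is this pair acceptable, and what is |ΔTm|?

|ΔTm| = 2°C; the pair is acceptable.

Forward: A=5 T=5 G=7 C=8 → Tm = 2·10 + 4·15 = 80°C.
Reverse: A=4 T=5 G=7 C=8 → Tm = 2·9 + 4·15 = 78°C.
|ΔTm| = |80 − 78| = 2°C, ≤ 5°C.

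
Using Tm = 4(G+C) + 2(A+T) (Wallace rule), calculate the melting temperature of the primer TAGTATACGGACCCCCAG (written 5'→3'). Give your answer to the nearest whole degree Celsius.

56°C

Base counts: A=5, T=3, G=4, C=6 (length 18).
Tm = 2·(5+3) + 4·(4+6) = 2·8 + 4·10 = 16 + 40 = 56°C.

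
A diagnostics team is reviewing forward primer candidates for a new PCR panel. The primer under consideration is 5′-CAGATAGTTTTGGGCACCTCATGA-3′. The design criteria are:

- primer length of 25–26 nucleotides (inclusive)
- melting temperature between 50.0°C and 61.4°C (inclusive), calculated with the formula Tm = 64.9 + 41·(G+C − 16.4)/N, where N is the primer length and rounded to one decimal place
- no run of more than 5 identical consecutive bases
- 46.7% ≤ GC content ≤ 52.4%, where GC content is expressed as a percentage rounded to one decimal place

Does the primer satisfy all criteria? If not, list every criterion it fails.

Base counts: A=6, T=7, G=6, C=5 (length 24).
length: length 24, outside 25–26 ✗
Tm: Tm = 64.9 + 41·(11 − 16.4)/24 = 55.7°C ✓
homopolymer run: longest run = 4 ✓
GC content: GC 11/24 = 45.8%, outside 46.7–52.4% ✗

Fails: length, GC content.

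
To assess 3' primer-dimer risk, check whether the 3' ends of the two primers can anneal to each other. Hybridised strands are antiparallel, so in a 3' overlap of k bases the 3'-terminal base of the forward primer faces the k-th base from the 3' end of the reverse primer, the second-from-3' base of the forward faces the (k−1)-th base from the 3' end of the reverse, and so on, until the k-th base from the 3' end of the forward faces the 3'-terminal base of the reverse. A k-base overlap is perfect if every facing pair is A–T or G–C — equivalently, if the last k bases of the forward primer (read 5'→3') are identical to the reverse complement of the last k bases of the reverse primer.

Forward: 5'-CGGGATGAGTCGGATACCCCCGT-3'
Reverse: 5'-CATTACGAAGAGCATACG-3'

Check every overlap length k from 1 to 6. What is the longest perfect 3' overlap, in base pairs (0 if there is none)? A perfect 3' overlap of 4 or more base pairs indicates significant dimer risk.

Last 6 bases (5'→3') — forward …CCCCGT, reverse …CATACG.
Reverse complement of the reverse primer's last 6 bases: CGTATG; its first k bases are the reverse complement of the reverse primer's last k bases, so a perfect k-base overlap needs the forward primer's last k bases to equal them.
Comparing (forward last k vs required): k=1: T vs C ✗; k=2: GT vs CG ✗; k=3: CGT vs CGT ✓; k=4: CCGT vs CGTA ✗; k=5: CCCGT vs CGTAT ✗; k=6: CCCCGT vs CGTATG ✗.
Only k = 3 is perfect, so the longest perfect 3' overlap is 3.

Longest perfect overlap: 3 complementary base pairs; below the dimer-risk threshold (threshold 4).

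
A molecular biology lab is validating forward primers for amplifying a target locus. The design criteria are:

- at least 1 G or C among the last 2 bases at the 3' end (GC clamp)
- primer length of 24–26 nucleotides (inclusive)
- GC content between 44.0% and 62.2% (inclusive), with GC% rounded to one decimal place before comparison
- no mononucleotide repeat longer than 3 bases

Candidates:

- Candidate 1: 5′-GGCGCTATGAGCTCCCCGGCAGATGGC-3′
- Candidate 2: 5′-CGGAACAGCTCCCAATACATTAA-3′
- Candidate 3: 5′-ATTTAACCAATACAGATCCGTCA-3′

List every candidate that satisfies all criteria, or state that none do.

Candidate 1 (27 nt, A=4 T=4 G=10 C=9): 3' end GC has 2 G/C ✓; length 27, outside 24–26 ✗; GC 19/27 = 70.4%, outside 44.0–62.2% ✗; longest run = 4, exceeds 3 ✗ — fails.
Candidate 2 (23 nt, A=9 T=4 G=3 C=7): 3' end AA has 0 G/C, need ≥1 ✗; length 23, outside 24–26 ✗; GC 10/23 = 43.5%, outside 44.0–62.2% ✗; longest run = 3 ✓ — fails.
Candidate 3 (23 nt, A=9 T=6 G=2 C=6): 3' end CA has 1 G/C ✓; length 23, outside 24–26 ✗; GC 8/23 = 34.8%, outside 44.0–62.2% ✗; longest run = 3 ✓ — fails.

None of the candidates satisfy all criteria.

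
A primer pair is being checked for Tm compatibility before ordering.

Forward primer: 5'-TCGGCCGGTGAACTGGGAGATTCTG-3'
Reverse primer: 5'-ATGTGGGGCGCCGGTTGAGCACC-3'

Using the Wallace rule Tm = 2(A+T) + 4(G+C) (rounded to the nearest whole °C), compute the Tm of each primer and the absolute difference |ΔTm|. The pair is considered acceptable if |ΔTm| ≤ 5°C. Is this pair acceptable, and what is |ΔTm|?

Forward: A=4 T=6 G=10 C=5 → Tm = 2·10 + 4·15 = 80°C.
Reverse: A=3 T=4 G=10 C=6 → Tm = 2·7 + 4·16 = 78°C.
|ΔTm| = |80 − 78| = 2°C, ≤ 5°C.

|ΔTm| = 2°C; the pair is acceptable.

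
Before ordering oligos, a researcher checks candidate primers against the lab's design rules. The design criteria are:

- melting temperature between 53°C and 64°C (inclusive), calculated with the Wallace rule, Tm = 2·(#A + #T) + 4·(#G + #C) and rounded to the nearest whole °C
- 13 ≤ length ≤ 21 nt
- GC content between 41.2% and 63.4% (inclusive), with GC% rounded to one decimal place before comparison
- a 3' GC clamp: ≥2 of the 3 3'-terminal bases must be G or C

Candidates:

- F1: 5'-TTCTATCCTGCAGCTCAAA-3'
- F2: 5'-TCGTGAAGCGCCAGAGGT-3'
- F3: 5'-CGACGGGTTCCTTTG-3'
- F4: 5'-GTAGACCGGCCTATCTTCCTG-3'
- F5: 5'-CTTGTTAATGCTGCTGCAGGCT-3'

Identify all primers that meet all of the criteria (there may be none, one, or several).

F2 only.

F1 (19 nt, A=5 T=6 G=2 C=6): Tm = 2·11 + 4·8 = 54°C ✓; length 19 ✓; GC 8/19 = 42.1% ✓; 3' end AAA has 0 G/C, need ≥2 ✗ — fails.
F2 (18 nt, A=4 T=3 G=7 C=4): Tm = 2·7 + 4·11 = 58°C ✓; length 18 ✓; GC 11/18 = 61.1% ✓; 3' end GGT has 2 G/C ✓ — passes.
F3 (15 nt, A=1 T=5 G=5 C=4): Tm = 2·6 + 4·9 = 48°C, outside 53–64°C ✗; length 15 ✓; GC 9/15 = 60.0% ✓; 3' end TTG has 1 G/C, need ≥2 ✗ — fails.
F4 (21 nt, A=3 T=6 G=5 C=7): Tm = 2·9 + 4·12 = 66°C, outside 53–64°C ✗; length 21 ✓; GC 12/21 = 57.1% ✓; 3' end CTG has 2 G/C ✓ — fails.
F5 (22 nt, A=3 T=8 G=6 C=5): Tm = 2·11 + 4·11 = 66°C, outside 53–64°C ✗; length 22, outside 13–21 ✗; GC 11/22 = 50.0% ✓; 3' end GCT has 2 G/C ✓ — fails.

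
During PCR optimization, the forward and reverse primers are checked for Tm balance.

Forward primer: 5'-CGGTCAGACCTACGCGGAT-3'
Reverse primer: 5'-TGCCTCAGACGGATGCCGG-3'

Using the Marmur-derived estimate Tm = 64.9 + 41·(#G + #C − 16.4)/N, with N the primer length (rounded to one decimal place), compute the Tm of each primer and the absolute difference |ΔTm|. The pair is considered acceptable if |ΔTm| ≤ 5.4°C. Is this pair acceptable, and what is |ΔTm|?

|ΔTm| = 2.2°C; the pair is acceptable.

Forward: G+C = 12, N = 19 → Tm = 64.9 + 41·(12 − 16.4)/19 = 55.4°C.
Reverse: G+C = 13, N = 19 → Tm = 64.9 + 41·(13 − 16.4)/19 = 57.6°C.
|ΔTm| = |55.4 − 57.6| = 2.2°C, ≤ 5.4°C.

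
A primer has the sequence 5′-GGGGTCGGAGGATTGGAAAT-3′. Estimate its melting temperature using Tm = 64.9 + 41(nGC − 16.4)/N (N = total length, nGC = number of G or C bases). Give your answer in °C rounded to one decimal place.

53.8°C

Base counts: A=5, T=4, G=10, C=1; G+C = 11, N = 20.
Tm = 64.9 + 41·(11 − 16.4)/20 = 64.9 + -221.40/20 = 53.8°C.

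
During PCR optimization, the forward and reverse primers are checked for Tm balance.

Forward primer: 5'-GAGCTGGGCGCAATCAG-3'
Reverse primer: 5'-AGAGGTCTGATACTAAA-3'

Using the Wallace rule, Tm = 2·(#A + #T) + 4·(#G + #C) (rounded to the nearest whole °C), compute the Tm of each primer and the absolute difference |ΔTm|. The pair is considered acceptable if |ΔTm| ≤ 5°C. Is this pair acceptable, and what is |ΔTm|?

Forward: A=4 T=2 G=7 C=4 → Tm = 2·6 + 4·11 = 56°C.
Reverse: A=7 T=4 G=4 C=2 → Tm = 2·11 + 4·6 = 46°C.
|ΔTm| = |56 − 46| = 10°C, > 5°C.

|ΔTm| = 10°C; the pair is not acceptable.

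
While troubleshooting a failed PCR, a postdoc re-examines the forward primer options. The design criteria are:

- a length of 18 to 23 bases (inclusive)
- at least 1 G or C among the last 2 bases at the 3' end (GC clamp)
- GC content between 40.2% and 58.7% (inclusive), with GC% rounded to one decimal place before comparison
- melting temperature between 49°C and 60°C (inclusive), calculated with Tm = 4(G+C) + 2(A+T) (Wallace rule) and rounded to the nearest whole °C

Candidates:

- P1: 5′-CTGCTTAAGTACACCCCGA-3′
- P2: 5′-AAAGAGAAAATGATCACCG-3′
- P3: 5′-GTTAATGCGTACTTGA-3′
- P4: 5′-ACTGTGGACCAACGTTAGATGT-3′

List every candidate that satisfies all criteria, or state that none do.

P1 only.

P1 (19 nt, A=5 T=4 G=3 C=7): length 19 ✓; 3' end GA has 1 G/C ✓; GC 10/19 = 52.6% ✓; Tm = 2·9 + 4·10 = 58°C ✓ — passes.
P2 (19 nt, A=10 T=2 G=4 C=3): length 19 ✓; 3' end CG has 2 G/C ✓; GC 7/19 = 36.8%, outside 40.2–58.7% ✗; Tm = 2·12 + 4·7 = 52°C ✓ — fails.
P3 (16 nt, A=4 T=6 G=4 C=2): length 16, outside 18–23 ✗; 3' end GA has 1 G/C ✓; GC 6/16 = 37.5%, outside 40.2–58.7% ✗; Tm = 2·10 + 4·6 = 44°C, outside 49–60°C ✗ — fails.
P4 (22 nt, A=6 T=6 G=6 C=4): length 22 ✓; 3' end GT has 1 G/C ✓; GC 10/22 = 45.5% ✓; Tm = 2·12 + 4·10 = 64°C, outside 49–60°C ✗ — fails.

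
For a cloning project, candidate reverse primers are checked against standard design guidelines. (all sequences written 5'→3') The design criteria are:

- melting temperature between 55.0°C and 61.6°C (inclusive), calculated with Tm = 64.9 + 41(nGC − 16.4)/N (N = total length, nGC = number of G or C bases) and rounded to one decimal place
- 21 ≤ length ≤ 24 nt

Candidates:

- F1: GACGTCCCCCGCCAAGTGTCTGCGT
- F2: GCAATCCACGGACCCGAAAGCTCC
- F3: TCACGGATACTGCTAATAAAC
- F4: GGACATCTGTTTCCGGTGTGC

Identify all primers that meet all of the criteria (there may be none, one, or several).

F1 (25 nt, A=3 T=5 G=7 C=10): Tm = 64.9 + 41·(17 − 16.4)/25 = 65.9°C, outside 55.0–61.6°C ✗; length 25, outside 21–24 ✗ — fails.
F2 (24 nt, A=7 T=2 G=5 C=10): Tm = 64.9 + 41·(15 − 16.4)/24 = 62.5°C, outside 55.0–61.6°C ✗; length 24 ✓ — fails.
F3 (21 nt, A=8 T=5 G=3 C=5): Tm = 64.9 + 41·(8 − 16.4)/21 = 48.5°C, outside 55.0–61.6°C ✗; length 21 ✓ — fails.
F4 (21 nt, A=2 T=7 G=7 C=5): Tm = 64.9 + 41·(12 − 16.4)/21 = 56.3°C ✓; length 21 ✓ — passes.

F4 only.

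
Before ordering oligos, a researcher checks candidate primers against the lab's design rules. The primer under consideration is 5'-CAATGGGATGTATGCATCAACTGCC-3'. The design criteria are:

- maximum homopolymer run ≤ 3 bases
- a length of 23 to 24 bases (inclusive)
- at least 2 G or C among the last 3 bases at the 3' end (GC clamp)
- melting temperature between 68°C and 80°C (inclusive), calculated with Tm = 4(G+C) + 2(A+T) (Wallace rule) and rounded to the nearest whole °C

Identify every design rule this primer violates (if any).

Fails: length.

Base counts: A=7, T=6, G=6, C=6 (length 25).
homopolymer run: longest run = 3 ✓
length: length 25, outside 23–24 ✗
GC clamp: 3' end GCC has 3 G/C ✓
Tm: Tm = 2·13 + 4·12 = 74°C ✓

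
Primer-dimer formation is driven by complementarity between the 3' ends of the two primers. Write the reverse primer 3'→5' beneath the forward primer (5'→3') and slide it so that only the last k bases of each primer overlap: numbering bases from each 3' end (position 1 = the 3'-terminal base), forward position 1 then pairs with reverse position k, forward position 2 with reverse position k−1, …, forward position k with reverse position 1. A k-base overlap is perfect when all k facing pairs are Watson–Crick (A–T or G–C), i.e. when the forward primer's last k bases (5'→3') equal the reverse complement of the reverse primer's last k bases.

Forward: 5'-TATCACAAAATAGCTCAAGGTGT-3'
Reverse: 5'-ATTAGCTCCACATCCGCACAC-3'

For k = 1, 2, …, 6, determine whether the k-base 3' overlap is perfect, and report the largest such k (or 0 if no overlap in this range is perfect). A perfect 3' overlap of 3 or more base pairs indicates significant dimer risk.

Last 6 bases (5'→3') — forward …AGGTGT, reverse …GCACAC.
Reverse complement of the reverse primer's last 6 bases: GTGTGC; its first k bases are the reverse complement of the reverse primer's last k bases, so a perfect k-base overlap needs the forward primer's last k bases to equal them.
Comparing (forward last k vs required): k=1: T vs G ✗; k=2: GT vs GT ✓; k=3: TGT vs GTG ✗; k=4: GTGT vs GTGT ✓; k=5: GGTGT vs GTGTG ✗; k=6: AGGTGT vs GTGTGC ✗.
Perfect overlaps at k = 2, 4; the largest is 4.

Longest perfect overlap: 4 complementary base pairs; significant dimer risk (threshold 3).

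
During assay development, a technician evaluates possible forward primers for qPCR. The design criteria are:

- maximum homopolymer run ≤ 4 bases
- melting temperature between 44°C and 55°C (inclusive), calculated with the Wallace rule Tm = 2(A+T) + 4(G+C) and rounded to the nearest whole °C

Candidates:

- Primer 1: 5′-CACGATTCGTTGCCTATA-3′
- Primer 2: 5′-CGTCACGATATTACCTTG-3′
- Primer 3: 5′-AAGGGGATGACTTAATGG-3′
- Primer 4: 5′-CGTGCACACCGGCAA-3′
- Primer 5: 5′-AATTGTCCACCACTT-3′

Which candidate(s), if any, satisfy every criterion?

Primer 1, Primer 2, Primer 3 and Primer 4.

Primer 1 (18 nt, A=4 T=6 G=3 C=5): longest run = 2 ✓; Tm = 2·10 + 4·8 = 52°C ✓ — passes.
Primer 2 (18 nt, A=4 T=6 G=3 C=5): longest run = 2 ✓; Tm = 2·10 + 4·8 = 52°C ✓ — passes.
Primer 3 (18 nt, A=6 T=4 G=7 C=1): longest run = 4 ✓; Tm = 2·10 + 4·8 = 52°C ✓ — passes.
Primer 4 (15 nt, A=4 T=1 G=4 C=6): longest run = 2 ✓; Tm = 2·5 + 4·10 = 50°C ✓ — passes.
Primer 5 (15 nt, A=4 T=5 G=1 C=5): longest run = 2 ✓; Tm = 2·9 + 4·6 = 42°C, outside 44–55°C ✗ — fails.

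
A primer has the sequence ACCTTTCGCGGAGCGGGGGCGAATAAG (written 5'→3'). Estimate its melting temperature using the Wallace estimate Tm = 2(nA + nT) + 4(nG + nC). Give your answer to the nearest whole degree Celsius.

88°C

Base counts: A=6, T=4, G=11, C=6 (length 27).
Tm = 2·(6+4) + 4·(11+6) = 2·10 + 4·17 = 20 + 68 = 88°C.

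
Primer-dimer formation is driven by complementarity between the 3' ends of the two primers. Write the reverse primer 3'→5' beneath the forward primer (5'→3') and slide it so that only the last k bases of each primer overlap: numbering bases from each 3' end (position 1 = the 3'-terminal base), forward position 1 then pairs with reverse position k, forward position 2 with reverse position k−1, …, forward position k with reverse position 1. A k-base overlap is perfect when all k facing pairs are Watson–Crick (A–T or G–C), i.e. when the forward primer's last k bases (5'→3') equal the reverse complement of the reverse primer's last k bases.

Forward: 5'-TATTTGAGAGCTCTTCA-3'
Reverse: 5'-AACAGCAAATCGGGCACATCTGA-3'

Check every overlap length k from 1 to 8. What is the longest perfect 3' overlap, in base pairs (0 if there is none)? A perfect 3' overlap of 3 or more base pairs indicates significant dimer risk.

Longest perfect overlap: 3 complementary base pairs; significant dimer risk (threshold 3).

Last 8 bases (5'→3') — forward …GCTCTTCA, reverse …ACATCTGA.
Reverse complement of the reverse primer's last 8 bases: TCAGATGT; its first k bases are the reverse complement of the reverse primer's last k bases, so a perfect k-base overlap needs the forward primer's last k bases to equal them.
Comparing (forward last k vs required): k=1: A vs T ✗; k=2: CA vs TC ✗; k=3: TCA vs TCA ✓; k=4: TTCA vs TCAG ✗; k=5: CTTCA vs TCAGA ✗; k=6: TCTTCA vs TCAGAT ✗; k=7: CTCTTCA vs TCAGATG ✗; k=8: GCTCTTCA vs TCAGATGT ✗.
Only k = 3 is perfect, so the longest perfect 3' overlap is 3.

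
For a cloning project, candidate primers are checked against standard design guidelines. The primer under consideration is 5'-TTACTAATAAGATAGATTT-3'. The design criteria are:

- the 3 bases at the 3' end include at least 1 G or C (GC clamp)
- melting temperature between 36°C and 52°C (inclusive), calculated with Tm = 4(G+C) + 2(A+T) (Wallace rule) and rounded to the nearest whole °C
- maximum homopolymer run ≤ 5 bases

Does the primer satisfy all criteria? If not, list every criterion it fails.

Base counts: A=8, T=8, G=2, C=1 (length 19).
GC clamp: 3' end TTT has 0 G/C, need ≥1 ✗
Tm: Tm = 2·16 + 4·3 = 44°C ✓
homopolymer run: longest run = 3 ✓

Fails: GC clamp.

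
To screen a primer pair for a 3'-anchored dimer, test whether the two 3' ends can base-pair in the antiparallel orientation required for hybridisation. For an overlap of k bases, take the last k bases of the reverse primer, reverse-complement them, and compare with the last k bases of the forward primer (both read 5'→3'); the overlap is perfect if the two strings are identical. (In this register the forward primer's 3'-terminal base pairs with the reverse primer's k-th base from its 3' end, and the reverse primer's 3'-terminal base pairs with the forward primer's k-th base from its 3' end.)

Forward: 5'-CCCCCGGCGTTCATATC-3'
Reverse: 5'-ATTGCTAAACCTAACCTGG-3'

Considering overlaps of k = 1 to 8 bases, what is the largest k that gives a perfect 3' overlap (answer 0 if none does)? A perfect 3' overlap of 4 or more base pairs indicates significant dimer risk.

Last 8 bases (5'→3') — forward …TTCATATC, reverse …TAACCTGG.
Reverse complement of the reverse primer's last 8 bases: CCAGGTTA; its first k bases are the reverse complement of the reverse primer's last k bases, so a perfect k-base overlap needs the forward primer's last k bases to equal them.
Comparing (forward last k vs required): k=1: C vs C ✓; k=2: TC vs CC ✗; k=3: ATC vs CCA ✗; k=4: TATC vs CCAG ✗; k=5: ATATC vs CCAGG ✗; k=6: CATATC vs CCAGGT ✗; k=7: TCATATC vs CCAGGTT ✗; k=8: TTCATATC vs CCAGGTTA ✗.
Only k = 1 is perfect, so the longest perfect 3' overlap is 1.

Longest perfect overlap: 1 complementary base pair; below the dimer-risk threshold (threshold 4).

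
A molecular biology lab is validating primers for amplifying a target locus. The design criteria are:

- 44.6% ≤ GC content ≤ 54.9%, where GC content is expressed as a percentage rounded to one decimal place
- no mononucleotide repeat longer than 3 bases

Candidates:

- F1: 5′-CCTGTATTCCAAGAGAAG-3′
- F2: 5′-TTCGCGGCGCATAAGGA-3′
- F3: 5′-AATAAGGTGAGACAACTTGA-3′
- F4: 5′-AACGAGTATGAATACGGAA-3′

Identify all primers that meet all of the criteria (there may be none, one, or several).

F1 (18 nt, A=6 T=4 G=4 C=4): GC 8/18 = 44.4%, outside 44.6–54.9% ✗; longest run = 2 ✓ — fails.
F2 (17 nt, A=4 T=3 G=6 C=4): GC 10/17 = 58.8%, outside 44.6–54.9% ✗; longest run = 2 ✓ — fails.
F3 (20 nt, A=9 T=4 G=5 C=2): GC 7/20 = 35.0%, outside 44.6–54.9% ✗; longest run = 2 ✓ — fails.
F4 (19 nt, A=9 T=3 G=5 C=2): GC 7/19 = 36.8%, outside 44.6–54.9% ✗; longest run = 2 ✓ — fails.

None of the candidates satisfy all criteria.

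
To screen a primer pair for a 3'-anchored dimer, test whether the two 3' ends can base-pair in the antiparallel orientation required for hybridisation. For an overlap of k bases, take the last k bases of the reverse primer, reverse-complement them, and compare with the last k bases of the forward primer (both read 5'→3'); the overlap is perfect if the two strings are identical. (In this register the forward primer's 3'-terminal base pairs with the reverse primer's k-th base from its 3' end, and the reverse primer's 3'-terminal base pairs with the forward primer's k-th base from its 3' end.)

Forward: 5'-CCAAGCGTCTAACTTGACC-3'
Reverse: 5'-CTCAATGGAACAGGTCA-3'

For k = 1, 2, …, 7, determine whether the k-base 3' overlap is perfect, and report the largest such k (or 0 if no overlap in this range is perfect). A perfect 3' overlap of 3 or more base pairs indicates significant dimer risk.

Longest perfect overlap: 5 complementary base pairs; significant dimer risk (threshold 3).

Last 7 bases (5'→3') — forward …CTTGACC, reverse …CAGGTCA.
Reverse complement of the reverse primer's last 7 bases: TGACCTG; its first k bases are the reverse complement of the reverse primer's last k bases, so a perfect k-base overlap needs the forward primer's last k bases to equal them.
Comparing (forward last k vs required): k=1: C vs T ✗; k=2: CC vs TG ✗; k=3: ACC vs TGA ✗; k=4: GACC vs TGAC ✗; k=5: TGACC vs TGACC ✓; k=6: TTGACC vs TGACCT ✗; k=7: CTTGACC vs TGACCTG ✗.
Only k = 5 is perfect, so the longest perfect 3' overlap is 5.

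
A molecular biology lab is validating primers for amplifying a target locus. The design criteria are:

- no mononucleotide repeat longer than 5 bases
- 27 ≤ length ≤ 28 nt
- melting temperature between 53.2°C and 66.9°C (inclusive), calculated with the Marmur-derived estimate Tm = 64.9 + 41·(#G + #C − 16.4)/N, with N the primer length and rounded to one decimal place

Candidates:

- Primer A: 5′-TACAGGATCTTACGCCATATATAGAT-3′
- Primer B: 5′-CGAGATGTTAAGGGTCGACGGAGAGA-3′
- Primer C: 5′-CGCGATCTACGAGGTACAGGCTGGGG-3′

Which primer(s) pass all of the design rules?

None of the candidates satisfy all criteria.

Primer A (26 nt, A=9 T=8 G=4 C=5): longest run = 2 ✓; length 26, outside 27–28 ✗; Tm = 64.9 + 41·(9 − 16.4)/26 = 53.2°C ✓ — fails.
Primer B (26 nt, A=8 T=4 G=11 C=3): longest run = 3 ✓; length 26, outside 27–28 ✗; Tm = 64.9 + 41·(14 − 16.4)/26 = 61.1°C ✓ — fails.
Primer C (26 nt, A=5 T=4 G=11 C=6): longest run = 4 ✓; length 26, outside 27–28 ✗; Tm = 64.9 + 41·(17 − 16.4)/26 = 65.8°C ✓ — fails.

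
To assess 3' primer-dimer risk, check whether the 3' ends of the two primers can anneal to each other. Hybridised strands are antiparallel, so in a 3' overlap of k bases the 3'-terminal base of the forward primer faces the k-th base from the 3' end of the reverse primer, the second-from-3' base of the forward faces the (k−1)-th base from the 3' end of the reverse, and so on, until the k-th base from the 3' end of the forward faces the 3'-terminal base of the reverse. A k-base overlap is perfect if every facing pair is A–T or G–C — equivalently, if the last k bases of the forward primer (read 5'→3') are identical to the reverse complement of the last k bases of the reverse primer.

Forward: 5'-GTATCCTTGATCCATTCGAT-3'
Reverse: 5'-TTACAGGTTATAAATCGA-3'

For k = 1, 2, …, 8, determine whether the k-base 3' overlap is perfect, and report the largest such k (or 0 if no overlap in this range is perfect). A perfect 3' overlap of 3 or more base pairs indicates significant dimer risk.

Longest perfect overlap: 5 complementary base pairs; significant dimer risk (threshold 3).

Last 8 bases (5'→3') — forward …CATTCGAT, reverse …TAAATCGA.
Reverse complement of the reverse primer's last 8 bases: TCGATTTA; its first k bases are the reverse complement of the reverse primer's last k bases, so a perfect k-base overlap needs the forward primer's last k bases to equal them.
Comparing (forward last k vs required): k=1: T vs T ✓; k=2: AT vs TC ✗; k=3: GAT vs TCG ✗; k=4: CGAT vs TCGA ✗; k=5: TCGAT vs TCGAT ✓; k=6: TTCGAT vs TCGATT ✗; k=7: ATTCGAT vs TCGATTT ✗; k=8: CATTCGAT vs TCGATTTA ✗.
Perfect overlaps at k = 1, 5; the largest is 5.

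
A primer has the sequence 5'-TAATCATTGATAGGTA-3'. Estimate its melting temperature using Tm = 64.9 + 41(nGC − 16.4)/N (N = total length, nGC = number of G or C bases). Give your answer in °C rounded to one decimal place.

33.1°C

Base counts: A=6, T=6, G=3, C=1; G+C = 4, N = 16.
Tm = 64.9 + 41·(4 − 16.4)/16 = 64.9 + -508.40/16 = 33.1°C.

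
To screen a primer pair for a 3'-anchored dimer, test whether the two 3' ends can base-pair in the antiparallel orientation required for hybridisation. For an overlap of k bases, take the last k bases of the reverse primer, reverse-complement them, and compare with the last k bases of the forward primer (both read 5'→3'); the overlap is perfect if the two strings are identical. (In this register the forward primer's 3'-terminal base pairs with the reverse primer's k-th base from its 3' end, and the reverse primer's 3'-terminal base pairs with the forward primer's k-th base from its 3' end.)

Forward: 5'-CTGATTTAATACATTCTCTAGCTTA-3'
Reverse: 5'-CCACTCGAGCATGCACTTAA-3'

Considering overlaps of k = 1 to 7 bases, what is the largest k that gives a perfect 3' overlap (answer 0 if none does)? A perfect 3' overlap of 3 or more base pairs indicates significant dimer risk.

Longest perfect overlap: 3 complementary base pairs; significant dimer risk (threshold 3).

Last 7 bases (5'→3') — forward …TAGCTTA, reverse …CACTTAA.
Reverse complement of the reverse primer's last 7 bases: TTAAGTG; its first k bases are the reverse complement of the reverse primer's last k bases, so a perfect k-base overlap needs the forward primer's last k bases to equal them.
Comparing (forward last k vs required): k=1: A vs T ✗; k=2: TA vs TT ✗; k=3: TTA vs TTA ✓; k=4: CTTA vs TTAA ✗; k=5: GCTTA vs TTAAG ✗; k=6: AGCTTA vs TTAAGT ✗; k=7: TAGCTTA vs TTAAGTG ✗.
Only k = 3 is perfect, so the longest perfect 3' overlap is 3.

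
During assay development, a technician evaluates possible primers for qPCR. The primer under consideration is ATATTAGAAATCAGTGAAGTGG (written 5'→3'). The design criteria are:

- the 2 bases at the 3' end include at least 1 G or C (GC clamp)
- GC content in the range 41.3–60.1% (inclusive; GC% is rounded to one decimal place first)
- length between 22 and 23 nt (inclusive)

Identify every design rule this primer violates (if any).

Fails: GC content.

Base counts: A=9, T=6, G=6, C=1 (length 22).
GC clamp: 3' end GG has 2 G/C ✓
GC content: GC 7/22 = 31.8%, outside 41.3–60.1% ✗
length: length 22 ✓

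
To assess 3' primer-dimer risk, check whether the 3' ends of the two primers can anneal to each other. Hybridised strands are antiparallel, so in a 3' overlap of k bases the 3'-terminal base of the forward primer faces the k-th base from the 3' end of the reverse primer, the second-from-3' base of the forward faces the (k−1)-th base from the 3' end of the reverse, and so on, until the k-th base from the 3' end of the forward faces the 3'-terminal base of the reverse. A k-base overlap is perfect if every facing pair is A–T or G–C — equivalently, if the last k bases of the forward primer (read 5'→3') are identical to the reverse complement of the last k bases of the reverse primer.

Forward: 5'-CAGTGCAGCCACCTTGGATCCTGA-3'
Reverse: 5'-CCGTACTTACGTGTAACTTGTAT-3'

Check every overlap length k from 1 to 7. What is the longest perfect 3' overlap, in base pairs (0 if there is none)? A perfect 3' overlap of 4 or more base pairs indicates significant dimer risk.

Longest perfect overlap: 1 complementary base pair; below the dimer-risk threshold (threshold 4).

Last 7 bases (5'→3') — forward …ATCCTGA, reverse …CTTGTAT.
Reverse complement of the reverse primer's last 7 bases: ATACAAG; its first k bases are the reverse complement of the reverse primer's last k bases, so a perfect k-base overlap needs the forward primer's last k bases to equal them.
Comparing (forward last k vs required): k=1: A vs A ✓; k=2: GA vs AT ✗; k=3: TGA vs ATA ✗; k=4: CTGA vs ATAC ✗; k=5: CCTGA vs ATACA ✗; k=6: TCCTGA vs ATACAA ✗; k=7: ATCCTGA vs ATACAAG ✗.
Only k = 1 is perfect, so the longest perfect 3' overlap is 1.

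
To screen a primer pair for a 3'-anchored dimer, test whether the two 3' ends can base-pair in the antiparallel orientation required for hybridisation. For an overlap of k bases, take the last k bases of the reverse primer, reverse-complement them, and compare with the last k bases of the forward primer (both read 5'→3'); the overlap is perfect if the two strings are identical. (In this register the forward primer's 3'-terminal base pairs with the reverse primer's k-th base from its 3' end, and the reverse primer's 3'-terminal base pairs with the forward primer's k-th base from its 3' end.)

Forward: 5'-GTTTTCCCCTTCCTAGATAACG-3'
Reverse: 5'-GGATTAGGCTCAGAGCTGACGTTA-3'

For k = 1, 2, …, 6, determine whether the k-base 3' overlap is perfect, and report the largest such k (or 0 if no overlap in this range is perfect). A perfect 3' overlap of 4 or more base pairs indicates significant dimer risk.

Last 6 bases (5'→3') — forward …ATAACG, reverse …ACGTTA.
Reverse complement of the reverse primer's last 6 bases: TAACGT; its first k bases are the reverse complement of the reverse primer's last k bases, so a perfect k-base overlap needs the forward primer's last k bases to equal them.
Comparing (forward last k vs required): k=1: G vs T ✗; k=2: CG vs TA ✗; k=3: ACG vs TAA ✗; k=4: AACG vs TAAC ✗; k=5: TAACG vs TAACG ✓; k=6: ATAACG vs TAACGT ✗.
Only k = 5 is perfect, so the longest perfect 3' overlap is 5.

Longest perfect overlap: 5 complementary base pairs; significant dimer risk (threshold 4).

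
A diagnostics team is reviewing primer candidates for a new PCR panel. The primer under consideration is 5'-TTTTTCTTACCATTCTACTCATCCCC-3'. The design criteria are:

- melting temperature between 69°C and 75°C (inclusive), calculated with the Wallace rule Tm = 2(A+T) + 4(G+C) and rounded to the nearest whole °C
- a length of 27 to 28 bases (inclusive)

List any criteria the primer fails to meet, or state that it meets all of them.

Fails: length.

Base counts: A=4, T=12, G=0, C=10 (length 26).
Tm: Tm = 2·16 + 4·10 = 72°C ✓
length: length 26, outside 27–28 ✗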